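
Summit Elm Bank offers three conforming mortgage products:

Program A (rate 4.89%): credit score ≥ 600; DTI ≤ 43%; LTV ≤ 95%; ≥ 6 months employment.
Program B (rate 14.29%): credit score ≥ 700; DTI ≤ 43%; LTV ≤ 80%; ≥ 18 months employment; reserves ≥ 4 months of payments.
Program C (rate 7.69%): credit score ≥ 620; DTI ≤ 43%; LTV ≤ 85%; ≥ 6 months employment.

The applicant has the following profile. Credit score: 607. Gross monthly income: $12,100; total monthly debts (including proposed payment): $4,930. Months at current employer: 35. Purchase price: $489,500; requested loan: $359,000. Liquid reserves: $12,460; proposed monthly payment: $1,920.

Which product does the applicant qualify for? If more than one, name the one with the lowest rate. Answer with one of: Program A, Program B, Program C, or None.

DTI = 4,930/12,100 = 40.7%.
LTV = 359,000/489,500 = 73.3%.
Reserves = 12,460/1,920 = 6.5 months.
Program A: score 607 ≥ 600; DTI 40.7% ≤ 43%; LTV 73.3% ≤ 95%; employment 35 ≥ 6 mo → qualifies.
Program B: score 607 < 700; DTI 40.7% ≤ 43%; LTV 73.3% ≤ 80%; employment 35 ≥ 18 mo; reserves 6.5 ≥ 4 mo → does not qualify.
Program C: score 607 < 620; DTI 40.7% ≤ 43%; LTV 73.3% ≤ 85%; employment 35 ≥ 6 mo → does not qualify.

Program A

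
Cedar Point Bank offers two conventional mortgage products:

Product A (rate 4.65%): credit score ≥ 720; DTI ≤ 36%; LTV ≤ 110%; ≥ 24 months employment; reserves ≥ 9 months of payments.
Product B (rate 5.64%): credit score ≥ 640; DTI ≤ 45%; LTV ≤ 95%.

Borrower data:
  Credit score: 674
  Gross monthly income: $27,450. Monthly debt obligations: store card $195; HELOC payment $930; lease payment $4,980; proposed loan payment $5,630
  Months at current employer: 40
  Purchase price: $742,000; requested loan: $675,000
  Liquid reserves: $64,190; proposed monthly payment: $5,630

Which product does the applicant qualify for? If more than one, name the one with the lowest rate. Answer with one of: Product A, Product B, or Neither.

Total debts = (195 + 930 + 4,980 + 5,630) = 11,735; DTI = 11,735/27,450 = 42.8%.
LTV = 675,000/742,000 = 91%.
Reserves = 64,190/5,630 = 11.4 months.
Product A: score 674 < 720; DTI 42.8% > 36%; LTV 91% ≤ 110%; employment 40 ≥ 24 mo; reserves 11.4 ≥ 9 mo → does not qualify.
Product B: score 674 ≥ 640; DTI 42.8% ≤ 45%; LTV 91% ≤ 95% → qualifies.

Product B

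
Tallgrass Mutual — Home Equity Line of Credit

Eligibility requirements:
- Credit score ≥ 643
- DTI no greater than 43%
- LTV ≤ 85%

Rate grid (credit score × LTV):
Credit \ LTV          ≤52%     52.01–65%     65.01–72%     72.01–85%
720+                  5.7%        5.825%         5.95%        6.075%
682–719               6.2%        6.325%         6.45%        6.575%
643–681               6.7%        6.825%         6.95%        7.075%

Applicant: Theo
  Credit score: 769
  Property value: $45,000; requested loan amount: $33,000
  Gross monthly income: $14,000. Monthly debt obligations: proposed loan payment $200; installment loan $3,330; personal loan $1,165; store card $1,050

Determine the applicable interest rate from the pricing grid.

Credit score 769 ≥ 643; Total monthly debts = (200 + 3,330 + 1,165 + 1,050) = 5,745. DTI: 5,745 ÷ 14,000 = 41%, within the 43% cap
LTV = 33,000/45,000 = 73.3% ≤ 85%
Score 769 is in the 720+ band; LTV 73.3% is in the 72.01–85% band → 6.075%.

6.075%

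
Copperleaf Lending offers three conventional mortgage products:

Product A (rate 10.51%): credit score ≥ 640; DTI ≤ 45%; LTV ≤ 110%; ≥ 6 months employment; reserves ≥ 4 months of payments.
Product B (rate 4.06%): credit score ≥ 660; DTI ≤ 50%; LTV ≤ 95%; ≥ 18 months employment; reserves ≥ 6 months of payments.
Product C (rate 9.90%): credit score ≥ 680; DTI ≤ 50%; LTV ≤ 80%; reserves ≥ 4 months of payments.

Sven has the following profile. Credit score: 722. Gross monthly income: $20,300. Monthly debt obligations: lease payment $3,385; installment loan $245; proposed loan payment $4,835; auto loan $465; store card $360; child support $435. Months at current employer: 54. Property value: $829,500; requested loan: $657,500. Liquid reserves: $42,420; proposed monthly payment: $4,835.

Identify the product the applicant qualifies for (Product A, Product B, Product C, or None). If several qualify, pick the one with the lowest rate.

Product B

Total debts = (3,385 + 245 + 4,835 + 465 + 360 + 435) = 9,725; DTI = 9,725/20,300 = 47.9%.
LTV = 657,500/829,500 = 79.3%.
Reserves = 42,420/4,835 = 8.8 months.
Product A: score 722 ≥ 640; DTI 47.9% > 45%; LTV 79.3% ≤ 110%; employment 54 ≥ 6 mo; reserves 8.8 ≥ 4 mo → does not qualify.
Product B: score 722 ≥ 660; DTI 47.9% ≤ 50%; LTV 79.3% ≤ 95%; employment 54 ≥ 18 mo; reserves 8.8 ≥ 6 mo → qualifies.
Product C: score 722 ≥ 680; DTI 47.9% ≤ 50%; LTV 79.3% ≤ 80%; reserves 8.8 ≥ 4 mo → qualifies.
Qualifying: Product B, Product C. Lowest rate is 4.06% → Product B.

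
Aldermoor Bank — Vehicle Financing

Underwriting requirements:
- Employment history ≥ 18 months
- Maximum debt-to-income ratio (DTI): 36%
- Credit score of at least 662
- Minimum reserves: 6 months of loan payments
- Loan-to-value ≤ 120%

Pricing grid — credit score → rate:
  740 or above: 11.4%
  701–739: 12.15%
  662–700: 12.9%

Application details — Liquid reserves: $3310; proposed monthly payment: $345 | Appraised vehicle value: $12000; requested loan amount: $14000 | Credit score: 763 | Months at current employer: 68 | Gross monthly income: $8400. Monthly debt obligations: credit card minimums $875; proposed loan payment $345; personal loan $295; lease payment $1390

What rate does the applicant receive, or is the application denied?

Credit score 763 ≥ 662 (meets minimum)
Total monthly debts = (875 + 345 + 295 + 1,390) = 2,905. DTI = 2,905/8,400 = 34.6% ≤ 36%
Reserves: 3,310 ÷ 345 = 9.6 months (meets 6-month minimum)
Employment 68 ≥ 18 months
LTV: 14,000 ÷ 12,000 = 116.7%, within 120% cap
All requirements met. Score 763 falls in the 740 or above tier → 11.4%.

Approved at 11.4%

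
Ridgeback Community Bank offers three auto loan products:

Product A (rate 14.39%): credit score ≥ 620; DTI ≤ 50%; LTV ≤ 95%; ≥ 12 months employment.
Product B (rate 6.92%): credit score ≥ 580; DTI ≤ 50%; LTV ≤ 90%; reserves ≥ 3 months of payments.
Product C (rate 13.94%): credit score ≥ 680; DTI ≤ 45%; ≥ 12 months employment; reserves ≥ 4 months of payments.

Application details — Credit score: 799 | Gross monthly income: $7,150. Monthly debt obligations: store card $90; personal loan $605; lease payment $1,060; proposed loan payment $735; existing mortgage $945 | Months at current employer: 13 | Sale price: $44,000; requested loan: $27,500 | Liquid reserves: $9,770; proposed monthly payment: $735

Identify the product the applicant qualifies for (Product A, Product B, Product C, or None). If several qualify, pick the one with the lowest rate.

Product B

Total debts = (90 + 605 + 1,060 + 735 + 945) = 3,435; DTI = 3,435/7,150 = 48%.
LTV = 27,500/44,000 = 62.5%.
Reserves = 9,770/735 = 13.3 months.
Product A: score 799 ≥ 620; DTI 48% ≤ 50%; LTV 62.5% ≤ 95%; employment 13 ≥ 12 mo → qualifies.
Product B: score 799 ≥ 580; DTI 48% ≤ 50%; LTV 62.5% ≤ 90%; reserves 13.3 ≥ 3 mo → qualifies.
Product C: score 799 ≥ 680; DTI 48% > 45%; employment 13 ≥ 12 mo; reserves 13.3 ≥ 4 mo → does not qualify.
Qualifying: Product A, Product B. Lowest rate is 6.92% → Product B.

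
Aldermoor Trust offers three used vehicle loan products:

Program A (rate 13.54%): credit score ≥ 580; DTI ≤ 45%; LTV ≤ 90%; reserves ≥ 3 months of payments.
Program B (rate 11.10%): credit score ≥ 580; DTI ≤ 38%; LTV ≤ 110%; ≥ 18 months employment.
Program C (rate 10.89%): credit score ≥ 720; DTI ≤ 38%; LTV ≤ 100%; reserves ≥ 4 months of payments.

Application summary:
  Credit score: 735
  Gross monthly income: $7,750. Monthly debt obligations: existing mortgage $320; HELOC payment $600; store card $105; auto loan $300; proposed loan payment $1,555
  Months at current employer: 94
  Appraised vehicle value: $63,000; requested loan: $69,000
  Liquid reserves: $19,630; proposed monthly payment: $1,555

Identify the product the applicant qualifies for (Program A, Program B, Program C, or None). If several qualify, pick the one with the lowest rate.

Total debts = (320 + 600 + 105 + 300 + 1,555) = 2,880; DTI = 2,880/7,750 = 37.2%.
LTV = 69,000/63,000 = 109.5%.
Reserves = 19,630/1,555 = 12.6 months.
Program A: score 735 ≥ 580; DTI 37.2% ≤ 45%; LTV 109.5% > 90%; reserves 12.6 ≥ 3 mo → does not qualify.
Program B: score 735 ≥ 580; DTI 37.2% ≤ 38%; LTV 109.5% ≤ 110%; employment 94 ≥ 18 mo → qualifies.
Program C: score 735 ≥ 720; DTI 37.2% ≤ 38%; LTV 109.5% > 100%; reserves 12.6 ≥ 4 mo → does not qualify.

Program B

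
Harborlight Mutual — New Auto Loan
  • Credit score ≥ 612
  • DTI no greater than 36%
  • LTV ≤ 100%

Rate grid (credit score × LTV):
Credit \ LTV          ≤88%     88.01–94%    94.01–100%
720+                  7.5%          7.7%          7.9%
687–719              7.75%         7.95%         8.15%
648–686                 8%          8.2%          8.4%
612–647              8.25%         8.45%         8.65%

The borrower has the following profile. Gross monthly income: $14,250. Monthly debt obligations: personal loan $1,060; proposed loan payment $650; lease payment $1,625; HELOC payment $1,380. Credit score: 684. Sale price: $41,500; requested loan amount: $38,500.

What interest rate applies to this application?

Credit score 684 ≥ 612; Total monthly debts = (1,060 + 650 + 1,625 + 1,380) = 4,715. Debt-to-income = 4,715/14,250 = 33.1% — meets 36% limit
Loan-to-value = 38,500/41,500 = 92.8% — pass (100% max)
Score 684 is in the 648–686 band; LTV 92.8% is in the 88.01–94% band → 8.2%.

8.2%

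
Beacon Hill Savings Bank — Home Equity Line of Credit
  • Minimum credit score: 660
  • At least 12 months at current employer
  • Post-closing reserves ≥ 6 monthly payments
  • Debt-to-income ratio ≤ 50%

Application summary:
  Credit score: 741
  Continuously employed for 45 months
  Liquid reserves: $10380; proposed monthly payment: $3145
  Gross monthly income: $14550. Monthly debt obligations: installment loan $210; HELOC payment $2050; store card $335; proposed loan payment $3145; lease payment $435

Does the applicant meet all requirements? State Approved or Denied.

Credit score 741 ≥ 660 (meets)
Employment 45 ≥ 12 months
Reserves: 10,380 ÷ 3,145 = 3.3 months (below 6-month minimum)
Total monthly debts = (210 + 2,050 + 335 + 3,145 + 435) = 6,175. DTI = 6,175/14,550 = 42.4% ≤ 50%
Fails on reserves.

Denied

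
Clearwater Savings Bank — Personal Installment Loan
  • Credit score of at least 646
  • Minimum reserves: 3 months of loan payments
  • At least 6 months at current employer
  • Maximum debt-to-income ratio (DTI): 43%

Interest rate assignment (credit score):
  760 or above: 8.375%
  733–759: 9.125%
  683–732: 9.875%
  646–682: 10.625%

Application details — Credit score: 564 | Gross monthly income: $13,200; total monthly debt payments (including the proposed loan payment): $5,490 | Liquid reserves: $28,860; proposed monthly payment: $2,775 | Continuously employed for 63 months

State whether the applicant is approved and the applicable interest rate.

Credit score 564 < 646 (below minimum)
Employment 63 ≥ 6 months
Liquid reserves cover 28,860/2,775 = 10.4 months — ≥ 3 required
DTI = 5,490/13,200 = 41.6% ≤ 43%
Not all requirements met → denied.

Denied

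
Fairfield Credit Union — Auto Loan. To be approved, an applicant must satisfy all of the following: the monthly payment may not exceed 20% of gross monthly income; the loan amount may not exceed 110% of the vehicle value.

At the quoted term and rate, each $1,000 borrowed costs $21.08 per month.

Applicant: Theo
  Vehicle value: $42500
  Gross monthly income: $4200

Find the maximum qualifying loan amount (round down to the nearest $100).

Payment cap: 20% × $4,200 = $840/month.
At $21.08 per $1,000, that supports 840/21.08 × 1,000 ≈ $39,848 → $39,800.
LTV cap: 110% × $42,500 = $46,750 → $46,700.
Binding constraint: payment-to-income.

$39,800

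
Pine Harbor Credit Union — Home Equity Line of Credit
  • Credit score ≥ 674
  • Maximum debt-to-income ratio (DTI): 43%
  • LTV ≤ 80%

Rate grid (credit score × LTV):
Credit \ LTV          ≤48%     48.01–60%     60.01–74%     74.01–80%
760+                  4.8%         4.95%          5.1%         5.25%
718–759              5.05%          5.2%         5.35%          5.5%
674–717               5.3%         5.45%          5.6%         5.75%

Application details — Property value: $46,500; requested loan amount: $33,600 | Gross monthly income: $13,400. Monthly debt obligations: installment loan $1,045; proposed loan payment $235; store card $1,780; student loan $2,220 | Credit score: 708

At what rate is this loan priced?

Credit score 708 ≥ 674; Total monthly debts = (1,045 + 235 + 1,780 + 2,220) = 5,280. Debt-to-income = 5,280/13,400 = 39.4% — meets 43% limit
LTV = 33,600/46,500 = 72.3% ≤ 80%
Credit 708 → row 674–717; LTV 72.3% → column 60.01–74%. Grid cell → 5.6%.

5.6%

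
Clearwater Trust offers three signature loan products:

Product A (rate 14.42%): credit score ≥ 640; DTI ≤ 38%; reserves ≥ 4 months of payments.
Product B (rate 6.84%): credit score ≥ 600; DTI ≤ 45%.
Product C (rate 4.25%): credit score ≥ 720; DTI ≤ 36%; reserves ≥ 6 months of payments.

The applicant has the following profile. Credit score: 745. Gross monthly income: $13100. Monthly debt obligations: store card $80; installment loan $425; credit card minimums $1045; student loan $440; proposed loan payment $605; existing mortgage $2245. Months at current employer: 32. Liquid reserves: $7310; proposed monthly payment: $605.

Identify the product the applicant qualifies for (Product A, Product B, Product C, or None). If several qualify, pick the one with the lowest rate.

Total debts = (80 + 425 + 1,045 + 440 + 605 + 2,245) = 4,840; DTI = 4,840/13,100 = 36.9%.
Reserves = 7,310/605 = 12.1 months.
Product A: score 745 ≥ 640; DTI 36.9% ≤ 38%; reserves 12.1 ≥ 4 mo → qualifies.
Product B: score 745 ≥ 600; DTI 36.9% ≤ 45% → qualifies.
Product C: score 745 ≥ 720; DTI 36.9% > 36%; reserves 12.1 ≥ 6 mo → does not qualify.
Qualifying: Product A, Product B. Lowest rate is 6.84% → Product B.

Product B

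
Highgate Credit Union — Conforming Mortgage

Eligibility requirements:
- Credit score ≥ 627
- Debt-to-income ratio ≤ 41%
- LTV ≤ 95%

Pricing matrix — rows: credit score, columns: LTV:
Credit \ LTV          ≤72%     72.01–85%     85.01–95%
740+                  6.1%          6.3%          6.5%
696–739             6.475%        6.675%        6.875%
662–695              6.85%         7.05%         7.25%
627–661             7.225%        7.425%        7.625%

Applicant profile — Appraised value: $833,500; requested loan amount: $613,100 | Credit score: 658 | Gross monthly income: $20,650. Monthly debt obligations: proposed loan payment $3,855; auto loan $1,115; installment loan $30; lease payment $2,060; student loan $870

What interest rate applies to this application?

7.425%

Credit score 658 ≥ 627; Total monthly debts = (3,855 + 1,115 + 30 + 2,060 + 870) = 7,930. DTI = 7,930/20,650 = 38.4% ≤ 41%
LTV: 613,100 ÷ 833,500 = 73.6%, within 95% cap
Row: 658 falls in 627–661. Column: 73.6% falls in 72.01–85%. Rate = 7.425%.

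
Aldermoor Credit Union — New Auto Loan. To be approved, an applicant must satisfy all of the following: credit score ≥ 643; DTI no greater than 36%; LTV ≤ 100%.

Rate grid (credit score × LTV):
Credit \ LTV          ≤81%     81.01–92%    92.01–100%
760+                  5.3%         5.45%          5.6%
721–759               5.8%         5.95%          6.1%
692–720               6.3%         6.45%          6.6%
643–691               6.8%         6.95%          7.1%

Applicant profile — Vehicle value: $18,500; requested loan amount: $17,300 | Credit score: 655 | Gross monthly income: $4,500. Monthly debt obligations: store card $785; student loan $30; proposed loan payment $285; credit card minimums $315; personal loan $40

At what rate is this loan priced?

7.1%

Credit score 655 ≥ 643; Total monthly debts = (785 + 30 + 285 + 315 + 40) = 1,455. DTI = 1,455/4,500 = 32.3% ≤ 36%
LTV: 17,300 ÷ 18,500 = 93.5%, within 100% cap
Score 655 is in the 643–691 band; LTV 93.5% is in the 92.01–100% band → 7.1%.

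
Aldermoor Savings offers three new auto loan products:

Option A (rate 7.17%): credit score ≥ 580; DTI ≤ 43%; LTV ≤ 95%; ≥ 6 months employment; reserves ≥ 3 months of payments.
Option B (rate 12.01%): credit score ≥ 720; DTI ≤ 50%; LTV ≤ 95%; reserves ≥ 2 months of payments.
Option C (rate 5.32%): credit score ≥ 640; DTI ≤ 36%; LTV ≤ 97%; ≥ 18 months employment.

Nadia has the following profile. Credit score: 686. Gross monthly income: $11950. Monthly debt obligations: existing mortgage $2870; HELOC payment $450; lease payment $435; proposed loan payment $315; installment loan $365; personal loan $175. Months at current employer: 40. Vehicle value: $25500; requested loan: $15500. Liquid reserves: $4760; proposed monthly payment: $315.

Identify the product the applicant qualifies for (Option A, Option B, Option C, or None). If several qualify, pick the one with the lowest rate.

Total debts = (2,870 + 450 + 435 + 315 + 365 + 175) = 4,610; DTI = 4,610/11,950 = 38.6%.
LTV = 15,500/25,500 = 60.8%.
Reserves = 4,760/315 = 15.1 months.
Option A: score 686 ≥ 580; DTI 38.6% ≤ 43%; LTV 60.8% ≤ 95%; employment 40 ≥ 6 mo; reserves 15.1 ≥ 3 mo → qualifies.
Option B: score 686 < 720; DTI 38.6% ≤ 50%; LTV 60.8% ≤ 95%; reserves 15.1 ≥ 2 mo → does not qualify.
Option C: score 686 ≥ 640; DTI 38.6% > 36%; LTV 60.8% ≤ 97%; employment 40 ≥ 18 mo → does not qualify.

Option A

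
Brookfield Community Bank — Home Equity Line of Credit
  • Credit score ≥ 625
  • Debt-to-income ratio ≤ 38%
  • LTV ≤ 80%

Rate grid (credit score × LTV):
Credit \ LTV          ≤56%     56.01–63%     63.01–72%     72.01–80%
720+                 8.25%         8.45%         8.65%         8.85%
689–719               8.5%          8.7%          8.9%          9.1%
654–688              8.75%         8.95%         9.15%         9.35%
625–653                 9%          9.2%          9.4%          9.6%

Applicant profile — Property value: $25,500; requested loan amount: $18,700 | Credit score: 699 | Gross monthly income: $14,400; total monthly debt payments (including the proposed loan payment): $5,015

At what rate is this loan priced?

Credit score 699 ≥ 625; Debt-to-income = 5,015/14,400 = 34.8% — meets 38% limit
LTV = 18,700/25,500 = 73.3% ≤ 80%
Score 699 is in the 689–719 band; LTV 73.3% is in the 72.01–80% band → 9.1%.

9.1%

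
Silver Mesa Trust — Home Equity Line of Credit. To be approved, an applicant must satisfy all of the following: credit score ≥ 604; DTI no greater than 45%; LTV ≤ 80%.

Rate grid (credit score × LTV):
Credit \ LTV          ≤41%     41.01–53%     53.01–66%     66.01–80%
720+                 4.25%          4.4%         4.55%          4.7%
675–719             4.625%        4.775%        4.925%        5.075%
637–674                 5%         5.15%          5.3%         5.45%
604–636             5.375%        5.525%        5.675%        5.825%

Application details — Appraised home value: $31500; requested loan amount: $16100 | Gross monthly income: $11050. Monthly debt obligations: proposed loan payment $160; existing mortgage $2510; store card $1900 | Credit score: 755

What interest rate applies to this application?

4.4%

Credit score 755 ≥ 604; Total monthly debts = (160 + 2,510 + 1,900) = 4,570. DTI = 4,570/11,050 = 41.4% ≤ 45%
LTV = 16,100/31,500 = 51.1% ≤ 80%
Credit 755 → row 720+; LTV 51.1% → column 41.01–53%. Grid cell → 4.4%.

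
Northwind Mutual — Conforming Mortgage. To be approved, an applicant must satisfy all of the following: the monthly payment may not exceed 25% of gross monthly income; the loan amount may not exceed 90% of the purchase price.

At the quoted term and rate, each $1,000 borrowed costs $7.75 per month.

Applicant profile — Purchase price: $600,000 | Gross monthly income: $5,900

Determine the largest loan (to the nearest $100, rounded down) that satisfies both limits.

$190,300

Payment cap: 25% × $5,900 = $1,475/month.
At $7.75 per $1,000, that supports 1,475/7.75 × 1,000 ≈ $190,322 → $190,300.
LTV cap: 90% × $600,000 = $540,000 → $540,000.
Binding constraint: payment-to-income.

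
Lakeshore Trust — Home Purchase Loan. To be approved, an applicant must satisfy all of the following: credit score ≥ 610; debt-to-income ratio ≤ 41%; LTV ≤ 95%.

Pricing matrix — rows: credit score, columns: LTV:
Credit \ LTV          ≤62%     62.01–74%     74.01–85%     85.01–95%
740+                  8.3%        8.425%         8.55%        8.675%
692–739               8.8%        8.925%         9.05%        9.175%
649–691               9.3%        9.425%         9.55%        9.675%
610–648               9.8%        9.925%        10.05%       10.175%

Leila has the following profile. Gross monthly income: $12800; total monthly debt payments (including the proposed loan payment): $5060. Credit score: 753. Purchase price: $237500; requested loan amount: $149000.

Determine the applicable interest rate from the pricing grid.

8.425%

Credit score 753 ≥ 610; DTI: 5,060 ÷ 12,800 = 39.5%, within the 41% cap
LTV: 149,000 ÷ 237,500 = 62.7%, within 95% cap
Credit 753 → row 740+; LTV 62.7% → column 62.01–74%. Grid cell → 8.425%.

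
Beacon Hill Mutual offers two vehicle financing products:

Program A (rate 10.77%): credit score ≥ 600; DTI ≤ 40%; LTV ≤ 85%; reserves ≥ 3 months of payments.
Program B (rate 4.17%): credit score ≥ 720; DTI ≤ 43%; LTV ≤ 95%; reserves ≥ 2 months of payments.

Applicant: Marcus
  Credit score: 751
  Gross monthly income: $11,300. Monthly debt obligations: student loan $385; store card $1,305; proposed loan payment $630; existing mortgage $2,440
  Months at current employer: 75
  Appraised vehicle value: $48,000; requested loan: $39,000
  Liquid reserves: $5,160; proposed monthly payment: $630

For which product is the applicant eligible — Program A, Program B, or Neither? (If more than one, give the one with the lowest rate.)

Program B

Total debts = (385 + 1,305 + 630 + 2,440) = 4,760; DTI = 4,760/11,300 = 42.1%.
LTV = 39,000/48,000 = 81.2%.
Reserves = 5,160/630 = 8.2 months.
Program A: score 751 ≥ 600; DTI 42.1% > 40%; LTV 81.2% ≤ 85%; reserves 8.2 ≥ 3 mo → does not qualify.
Program B: score 751 ≥ 720; DTI 42.1% ≤ 43%; LTV 81.2% ≤ 95%; reserves 8.2 ≥ 2 mo → qualifies.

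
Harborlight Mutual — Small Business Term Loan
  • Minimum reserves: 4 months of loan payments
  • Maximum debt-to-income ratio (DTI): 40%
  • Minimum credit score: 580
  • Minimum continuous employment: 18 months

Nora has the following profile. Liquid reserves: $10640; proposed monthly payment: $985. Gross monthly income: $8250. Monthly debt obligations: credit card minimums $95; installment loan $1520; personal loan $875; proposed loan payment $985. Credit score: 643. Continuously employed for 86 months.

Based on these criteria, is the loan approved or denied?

Denied

Reserves: 10,640 ÷ 985 = 10.8 months (meets 4-month minimum)
Total monthly debts = (95 + 1,520 + 875 + 985) = 3,475. Debt-to-income = 3,475/8,250 = 42.1% — over 40% limit
Credit score 643 ≥ 580 (meets)
Employment 86 ≥ 18 months
Fails on DTI.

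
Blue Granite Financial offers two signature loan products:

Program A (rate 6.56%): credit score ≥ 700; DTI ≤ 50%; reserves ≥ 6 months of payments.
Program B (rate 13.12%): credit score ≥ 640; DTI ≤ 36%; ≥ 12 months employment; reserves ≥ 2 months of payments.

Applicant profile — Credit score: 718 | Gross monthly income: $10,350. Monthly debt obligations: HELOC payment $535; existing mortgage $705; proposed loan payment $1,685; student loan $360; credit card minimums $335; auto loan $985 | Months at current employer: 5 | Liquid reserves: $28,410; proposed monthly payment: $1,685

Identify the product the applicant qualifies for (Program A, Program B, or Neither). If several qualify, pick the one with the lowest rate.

Program A

Total debts = (535 + 705 + 1,685 + 360 + 335 + 985) = 4,605; DTI = 4,605/10,350 = 44.5%.
Reserves = 28,410/1,685 = 16.9 months.
Program A: score 718 ≥ 700; DTI 44.5% ≤ 50%; reserves 16.9 ≥ 6 mo → qualifies.
Program B: score 718 ≥ 640; DTI 44.5% > 36%; employment 5 < 12 mo; reserves 16.9 ≥ 2 mo → does not qualify.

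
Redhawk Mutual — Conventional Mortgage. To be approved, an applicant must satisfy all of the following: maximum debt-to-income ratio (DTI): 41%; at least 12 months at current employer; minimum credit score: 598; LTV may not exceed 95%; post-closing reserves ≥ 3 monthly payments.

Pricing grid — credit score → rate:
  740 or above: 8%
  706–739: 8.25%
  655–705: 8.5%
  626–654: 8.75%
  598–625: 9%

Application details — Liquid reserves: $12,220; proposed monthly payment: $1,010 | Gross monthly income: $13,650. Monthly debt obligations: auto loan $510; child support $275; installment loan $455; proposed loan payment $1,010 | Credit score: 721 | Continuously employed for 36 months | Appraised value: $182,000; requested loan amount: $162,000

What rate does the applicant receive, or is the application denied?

Approved at 8.25%

Credit score 721 ≥ 598 (meets minimum)
Total monthly debts = (510 + 275 + 455 + 1,010) = 2,250. DTI: 2,250 ÷ 13,650 = 16.5%, within the 41% cap
Employment 36 ≥ 12 months
LTV = 162,000/182,000 = 89% ≤ 95%
Reserves: 12,220 ÷ 1,010 = 12.1 months (meets 3-month minimum)
All requirements met. Score 721 falls in the 706–739 tier → 8.25%.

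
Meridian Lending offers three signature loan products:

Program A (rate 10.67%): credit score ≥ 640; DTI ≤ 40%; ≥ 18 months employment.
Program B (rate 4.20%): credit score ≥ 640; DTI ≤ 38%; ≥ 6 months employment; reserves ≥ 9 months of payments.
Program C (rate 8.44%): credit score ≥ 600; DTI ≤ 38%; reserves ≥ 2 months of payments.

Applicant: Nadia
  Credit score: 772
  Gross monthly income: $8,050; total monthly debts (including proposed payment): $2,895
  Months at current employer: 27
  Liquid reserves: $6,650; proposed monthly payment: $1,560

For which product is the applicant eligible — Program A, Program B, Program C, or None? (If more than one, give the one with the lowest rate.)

Program C

DTI = 2,895/8,050 = 36%.
Reserves = 6,650/1,560 = 4.3 months.
Program A: score 772 ≥ 640; DTI 36% ≤ 40%; employment 27 ≥ 18 mo → qualifies.
Program B: score 772 ≥ 640; DTI 36% ≤ 38%; employment 27 ≥ 6 mo; reserves 4.3 < 9 mo → does not qualify.
Program C: score 772 ≥ 600; DTI 36% ≤ 38%; reserves 4.3 ≥ 2 mo → qualifies.
Qualifying: Program A, Program C. Lowest rate is 8.44% → Program C.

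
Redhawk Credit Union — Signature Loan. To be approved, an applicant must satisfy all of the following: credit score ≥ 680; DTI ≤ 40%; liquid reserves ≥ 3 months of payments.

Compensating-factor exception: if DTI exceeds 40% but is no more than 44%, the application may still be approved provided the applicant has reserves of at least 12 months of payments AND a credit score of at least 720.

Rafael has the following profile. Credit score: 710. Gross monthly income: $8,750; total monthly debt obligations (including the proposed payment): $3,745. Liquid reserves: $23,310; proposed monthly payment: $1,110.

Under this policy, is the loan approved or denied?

Denied

Credit score 710 ≥ 680 (meets base)
DTI: 3,745 ÷ 8,750 = 42.8%, over the 40% base limit.
Liquid reserves cover 23,310/1,110 = 21.0 months — ≥ 3 required
42.8% falls in the override range (40%–44%), so the compensating-factor test applies.
Override check — reserves: 21.0 mo (ok); score: 710 (below 720).
Override conditions not both satisfied; exception does not apply.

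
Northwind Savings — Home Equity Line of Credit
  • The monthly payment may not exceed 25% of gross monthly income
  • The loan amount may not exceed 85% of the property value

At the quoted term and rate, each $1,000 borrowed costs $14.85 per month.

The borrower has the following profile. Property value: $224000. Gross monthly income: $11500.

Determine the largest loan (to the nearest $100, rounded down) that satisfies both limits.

Payment cap: 25% × $11,500 = $2,875/month.
At $14.85 per $1,000, that supports 2,875/14.85 × 1,000 ≈ $193,602 → $193,600.
LTV cap: 85% × $224,000 = $190,400 → $190,400.
Binding constraint: loan-to-value.

$190,400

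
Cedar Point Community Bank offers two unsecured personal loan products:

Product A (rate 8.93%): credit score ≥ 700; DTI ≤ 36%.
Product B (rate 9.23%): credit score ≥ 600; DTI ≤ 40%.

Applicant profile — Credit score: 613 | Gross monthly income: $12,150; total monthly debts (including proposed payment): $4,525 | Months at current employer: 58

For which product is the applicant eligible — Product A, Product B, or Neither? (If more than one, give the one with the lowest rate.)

DTI = 4,525/12,150 = 37.2%.
Product A: score 613 < 700; DTI 37.2% > 36% → does not qualify.
Product B: score 613 ≥ 600; DTI 37.2% ≤ 40% → qualifies.

Product B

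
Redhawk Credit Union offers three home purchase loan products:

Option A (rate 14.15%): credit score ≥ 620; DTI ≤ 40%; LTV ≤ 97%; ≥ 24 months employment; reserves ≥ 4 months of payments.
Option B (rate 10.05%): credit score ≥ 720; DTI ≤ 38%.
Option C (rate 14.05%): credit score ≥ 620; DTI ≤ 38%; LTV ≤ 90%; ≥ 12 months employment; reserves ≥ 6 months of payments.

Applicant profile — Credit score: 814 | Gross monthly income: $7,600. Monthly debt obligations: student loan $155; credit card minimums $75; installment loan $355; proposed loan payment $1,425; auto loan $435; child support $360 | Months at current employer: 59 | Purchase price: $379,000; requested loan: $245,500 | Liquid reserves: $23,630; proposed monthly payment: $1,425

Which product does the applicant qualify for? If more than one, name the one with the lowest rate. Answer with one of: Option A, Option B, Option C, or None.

Total debts = (155 + 75 + 355 + 1,425 + 435 + 360) = 2,805; DTI = 2,805/7,600 = 36.9%.
LTV = 245,500/379,000 = 64.8%.
Reserves = 23,630/1,425 = 16.6 months.
Option A: score 814 ≥ 620; DTI 36.9% ≤ 40%; LTV 64.8% ≤ 97%; employment 59 ≥ 24 mo; reserves 16.6 ≥ 4 mo → qualifies.
Option B: score 814 ≥ 720; DTI 36.9% ≤ 38% → qualifies.
Option C: score 814 ≥ 620; DTI 36.9% ≤ 38%; LTV 64.8% ≤ 90%; employment 59 ≥ 12 mo; reserves 16.6 ≥ 6 mo → qualifies.
Qualifying: Option A, Option B, Option C. Lowest rate is 10.05% → Option B.

Option B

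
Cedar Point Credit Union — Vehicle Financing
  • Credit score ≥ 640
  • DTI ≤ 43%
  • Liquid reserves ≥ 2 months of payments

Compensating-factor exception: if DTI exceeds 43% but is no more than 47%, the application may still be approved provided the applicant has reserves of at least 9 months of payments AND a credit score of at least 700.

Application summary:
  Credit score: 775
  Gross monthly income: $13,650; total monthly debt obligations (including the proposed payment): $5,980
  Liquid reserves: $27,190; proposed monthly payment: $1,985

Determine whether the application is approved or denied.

Approved

Credit score 775 ≥ 640 (meets base)
DTI: 5,980 ÷ 13,650 = 43.8%, over the 43% base limit.
Reserves: 27,190 ÷ 1,985 = 13.7 months (meets 2-month minimum)
DTI 43.8% is within the 43%–47% exception band; checking compensating factors.
Reserves 13.7 ≥ 9 months; credit score 775 ≥ 700.
Both override conditions satisfied; DTI exception granted.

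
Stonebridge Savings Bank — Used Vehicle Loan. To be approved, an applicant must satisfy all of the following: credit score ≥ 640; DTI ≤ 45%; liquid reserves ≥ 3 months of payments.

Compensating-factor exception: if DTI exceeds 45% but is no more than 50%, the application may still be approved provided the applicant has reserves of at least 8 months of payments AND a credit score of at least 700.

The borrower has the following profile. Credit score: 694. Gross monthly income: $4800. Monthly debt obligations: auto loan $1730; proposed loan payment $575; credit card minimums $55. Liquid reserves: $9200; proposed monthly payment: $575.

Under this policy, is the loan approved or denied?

Denied

Credit score 694 ≥ 640 (meets base)
Total debts = (1,730 + 575 + 55) = 2,360. DTI = 2,360/4,800 = 49.2% > 45% — standard DTI limit exceeded.
Reserves = 9,200/575 = 16.0 months ≥ 3
49.2% falls in the override range (45%–50%), so the compensating-factor test applies.
Reserves 16.0 ≥ 8 months; credit score 694 < 700.
Override conditions not both satisfied; exception does not apply.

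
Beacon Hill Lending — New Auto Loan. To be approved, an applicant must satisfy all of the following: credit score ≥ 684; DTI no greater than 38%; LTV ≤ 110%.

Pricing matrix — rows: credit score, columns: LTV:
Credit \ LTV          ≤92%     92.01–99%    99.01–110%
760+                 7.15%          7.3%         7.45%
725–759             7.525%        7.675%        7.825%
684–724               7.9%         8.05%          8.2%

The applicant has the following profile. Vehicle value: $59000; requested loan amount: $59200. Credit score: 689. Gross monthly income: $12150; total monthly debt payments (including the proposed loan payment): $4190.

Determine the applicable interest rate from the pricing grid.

Credit score 689 ≥ 684; Debt-to-income = 4,190/12,150 = 34.5% — meets 38% limit
LTV = 59,200/59,000 = 100.3% ≤ 110%
Score 689 is in the 684–724 band; LTV 100.3% is in the 99.01–110% band → 8.2%.

8.2%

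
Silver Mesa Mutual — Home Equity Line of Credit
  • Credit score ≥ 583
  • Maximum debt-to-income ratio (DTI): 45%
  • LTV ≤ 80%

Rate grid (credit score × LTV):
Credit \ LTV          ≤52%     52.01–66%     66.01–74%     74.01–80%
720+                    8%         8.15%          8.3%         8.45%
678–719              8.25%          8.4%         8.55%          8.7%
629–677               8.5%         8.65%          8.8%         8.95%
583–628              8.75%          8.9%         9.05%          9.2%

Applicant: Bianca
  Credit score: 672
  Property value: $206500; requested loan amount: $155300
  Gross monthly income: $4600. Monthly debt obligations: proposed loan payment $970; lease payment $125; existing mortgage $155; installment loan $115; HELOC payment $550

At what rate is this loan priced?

Credit score 672 ≥ 583; Total monthly debts = (970 + 125 + 155 + 115 + 550) = 1,915. Debt-to-income = 1,915/4,600 = 41.6% — meets 45% limit
LTV: 155,300 ÷ 206,500 = 75.2%, within 80% cap
Score 672 is in the 629–677 band; LTV 75.2% is in the 74.01–80% band → 8.95%.

8.95%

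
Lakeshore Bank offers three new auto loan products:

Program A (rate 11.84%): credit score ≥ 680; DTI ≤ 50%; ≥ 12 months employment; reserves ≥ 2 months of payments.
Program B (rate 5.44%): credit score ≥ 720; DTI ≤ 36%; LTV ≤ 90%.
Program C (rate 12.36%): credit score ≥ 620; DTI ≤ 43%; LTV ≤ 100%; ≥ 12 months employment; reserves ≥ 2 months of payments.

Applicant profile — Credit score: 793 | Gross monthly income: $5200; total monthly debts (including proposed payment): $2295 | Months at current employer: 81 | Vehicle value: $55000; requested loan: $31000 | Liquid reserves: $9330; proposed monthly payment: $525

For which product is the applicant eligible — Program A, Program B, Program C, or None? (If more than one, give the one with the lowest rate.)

DTI = 2,295/5,200 = 44.1%.
LTV = 31,000/55,000 = 56.4%.
Reserves = 9,330/525 = 17.8 months.
Program A: score 793 ≥ 680; DTI 44.1% ≤ 50%; employment 81 ≥ 12 mo; reserves 17.8 ≥ 2 mo → qualifies.
Program B: score 793 ≥ 720; DTI 44.1% > 36%; LTV 56.4% ≤ 90% → does not qualify.
Program C: score 793 ≥ 620; DTI 44.1% > 43%; LTV 56.4% ≤ 100%; employment 81 ≥ 12 mo; reserves 17.8 ≥ 2 mo → does not qualify.

Program A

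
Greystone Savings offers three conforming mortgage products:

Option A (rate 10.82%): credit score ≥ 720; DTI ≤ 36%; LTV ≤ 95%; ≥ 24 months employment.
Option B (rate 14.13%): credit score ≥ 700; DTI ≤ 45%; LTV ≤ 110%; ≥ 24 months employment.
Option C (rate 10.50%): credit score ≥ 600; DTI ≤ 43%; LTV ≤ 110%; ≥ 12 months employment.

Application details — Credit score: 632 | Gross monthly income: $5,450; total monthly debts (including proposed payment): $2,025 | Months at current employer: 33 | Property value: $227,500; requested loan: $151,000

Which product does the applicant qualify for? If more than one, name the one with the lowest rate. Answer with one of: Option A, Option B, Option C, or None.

DTI = 2,025/5,450 = 37.2%.
LTV = 151,000/227,500 = 66.4%.
Option A: score 632 < 720; DTI 37.2% > 36%; LTV 66.4% ≤ 95%; employment 33 ≥ 24 mo → does not qualify.
Option B: score 632 < 700; DTI 37.2% ≤ 45%; LTV 66.4% ≤ 110%; employment 33 ≥ 24 mo → does not qualify.
Option C: score 632 ≥ 600; DTI 37.2% ≤ 43%; LTV 66.4% ≤ 110%; employment 33 ≥ 12 mo → qualifies.

Option C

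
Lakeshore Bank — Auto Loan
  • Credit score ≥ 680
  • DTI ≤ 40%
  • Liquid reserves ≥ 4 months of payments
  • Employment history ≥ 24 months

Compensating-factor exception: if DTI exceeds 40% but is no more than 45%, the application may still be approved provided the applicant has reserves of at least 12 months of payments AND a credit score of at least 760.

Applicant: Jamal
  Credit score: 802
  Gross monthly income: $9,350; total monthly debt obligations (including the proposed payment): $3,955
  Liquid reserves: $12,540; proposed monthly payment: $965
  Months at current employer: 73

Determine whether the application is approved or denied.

Credit score 802 ≥ 680 (meets base)
DTI: 3,955 ÷ 9,350 = 42.3%, over the 40% base limit.
Liquid reserves cover 12,540/965 = 13.0 months — ≥ 4 required
Employment 73 ≥ 24 months
DTI 42.3% is within the 40%–45% exception band; checking compensating factors.
Override check — reserves: 13.0 mo (ok); score: 802 (ok).
Both override conditions satisfied; DTI exception granted.

Approved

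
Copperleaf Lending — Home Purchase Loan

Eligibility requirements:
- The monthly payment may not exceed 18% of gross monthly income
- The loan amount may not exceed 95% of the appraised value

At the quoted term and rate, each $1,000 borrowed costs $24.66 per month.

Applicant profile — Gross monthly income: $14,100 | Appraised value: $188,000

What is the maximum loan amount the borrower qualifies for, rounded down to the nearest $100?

$102,900

Payment cap: 18% × $14,100 = $2,538/month.
At $24.66 per $1,000, that supports 2,538/24.66 × 1,000 ≈ $102,919 → $102,900.
LTV cap: 95% × $188,000 = $178,600 → $178,600.
Binding constraint: payment-to-income.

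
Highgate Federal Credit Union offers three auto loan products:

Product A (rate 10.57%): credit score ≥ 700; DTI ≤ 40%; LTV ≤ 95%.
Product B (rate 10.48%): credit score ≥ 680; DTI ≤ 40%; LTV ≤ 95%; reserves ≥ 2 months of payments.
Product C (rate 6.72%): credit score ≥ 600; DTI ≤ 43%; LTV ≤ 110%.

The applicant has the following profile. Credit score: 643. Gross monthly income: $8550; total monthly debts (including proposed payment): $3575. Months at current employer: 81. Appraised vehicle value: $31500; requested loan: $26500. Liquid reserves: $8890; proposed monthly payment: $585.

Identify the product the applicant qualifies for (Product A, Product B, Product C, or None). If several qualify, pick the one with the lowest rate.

Product C

DTI = 3,575/8,550 = 41.8%.
LTV = 26,500/31,500 = 84.1%.
Reserves = 8,890/585 = 15.2 months.
Product A: score 643 < 700; DTI 41.8% > 40%; LTV 84.1% ≤ 95% → does not qualify.
Product B: score 643 < 680; DTI 41.8% > 40%; LTV 84.1% ≤ 95%; reserves 15.2 ≥ 2 mo → does not qualify.
Product C: score 643 ≥ 600; DTI 41.8% ≤ 43%; LTV 84.1% ≤ 110% → qualifies.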